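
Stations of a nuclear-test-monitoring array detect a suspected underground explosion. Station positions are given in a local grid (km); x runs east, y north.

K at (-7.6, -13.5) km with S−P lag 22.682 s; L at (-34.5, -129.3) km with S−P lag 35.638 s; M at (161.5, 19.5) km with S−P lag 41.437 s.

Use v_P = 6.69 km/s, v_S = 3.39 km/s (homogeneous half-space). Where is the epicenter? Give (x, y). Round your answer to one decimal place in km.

x ≈ -110.6 km, y ≈ 103.5 km

Distance from S−P lag: d = Δt · v_P v_S / (v_P − v_S) = Δt · (6.69·3.39)/(6.69−3.39) ≈ 6.8725·Δt.
So d_K = 155.88, d_L = 244.92, d_M = 284.77 km.
Circle about each station: (x + 7.6)² + (y + 13.5)² = 155.88²; (x + 34.5)² + (y + 129.3)² = 244.92²; (x − 161.5)² + (y − 19.5)² = 284.77².
Subtracting the K equation from the L and M equations removes the quadratic terms:
-53.8 x − 231.6 y = -18018.50
338.2 x + 66.0 y = -30572.89
Solving the 2×2 system: x ≈ -110.6, y ≈ 103.5 km.
Check against K (with the unrounded x, y): √((x + 7.6)²+(y + 13.5)²) = 155.87 ≈ 155.88 km. ✓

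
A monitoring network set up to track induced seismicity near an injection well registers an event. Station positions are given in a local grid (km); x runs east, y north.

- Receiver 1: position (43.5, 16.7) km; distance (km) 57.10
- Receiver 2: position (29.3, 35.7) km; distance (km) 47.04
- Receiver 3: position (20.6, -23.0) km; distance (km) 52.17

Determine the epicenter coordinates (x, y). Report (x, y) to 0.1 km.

Circle about each station: (x − 43.5)² + (y − 16.7)² = 57.10²; (x − 29.3)² + (y − 35.7)² = 47.04²; (x − 20.6)² + (y + 23.0)² = 52.17².
Subtracting the Receiver 1 equation from the Receiver 2 and Receiver 3 equations removes the quadratic terms:
-28.4 x + 38.0 y = 1009.49
-45.8 x − 79.4 y = -679.08
Solving the 2×2 system: x ≈ -13.6, y ≈ 16.4 km.
Check against Receiver 1 (with the unrounded x, y): √((x − 43.5)²+(y − 16.7)²) = 57.10 ≈ 57.10 km. ✓

x ≈ -13.6 km, y ≈ 16.4 km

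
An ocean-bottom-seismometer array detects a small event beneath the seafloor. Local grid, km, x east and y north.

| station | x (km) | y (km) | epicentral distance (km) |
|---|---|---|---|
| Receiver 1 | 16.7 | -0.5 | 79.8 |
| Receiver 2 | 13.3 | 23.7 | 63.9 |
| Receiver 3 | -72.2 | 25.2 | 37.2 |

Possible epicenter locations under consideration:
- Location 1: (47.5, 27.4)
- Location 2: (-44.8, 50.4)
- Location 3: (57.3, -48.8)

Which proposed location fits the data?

For each candidate, compare |candidate − station| to the reported distance:
Location 1: residuals Receiver 1 38.2, Receiver 2 29.5, Receiver 3 82.5 → max 82.5 km
Location 2: residuals Receiver 1 0.0, Receiver 2 0.0, Receiver 3 0.0 → max 0.0 km
Location 3: residuals Receiver 1 16.7, Receiver 2 20.9, Receiver 3 112.0 → max 112.0 km
Only Location 2 has all residuals ≈ 0.

Location 2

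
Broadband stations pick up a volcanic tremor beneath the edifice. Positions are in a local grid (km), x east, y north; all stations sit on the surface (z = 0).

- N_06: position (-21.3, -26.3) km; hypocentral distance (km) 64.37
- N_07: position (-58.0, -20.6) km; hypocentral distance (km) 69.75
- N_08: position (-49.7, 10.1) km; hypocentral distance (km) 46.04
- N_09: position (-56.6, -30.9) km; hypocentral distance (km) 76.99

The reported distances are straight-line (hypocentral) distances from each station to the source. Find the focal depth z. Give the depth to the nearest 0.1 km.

z ≈ 29.9 km

Each station gives a sphere (x−x_i)² + (y−y_i)² + z² = d_i² (stations at z=0).
Subtracting the N_06 sphere from N_07 and N_08: z² cancels, leaving linear equations in x and y:
-73.4 x + 11.4 y = 1921.41
-56.8 x + 72.8 y = 3450.54
Solving: x ≈ -21.410, y ≈ 30.693 km (keep extra digits for the depth step; rounded: -21.4, 30.7).
Then from the N_06 sphere: z² = 64.37² − (x + 21.3)² − (y + 26.3)² with x = -21.410, y = 30.693, so z ≈ 29.921 ≈ 29.9 km.
Check against N_09 (with the unrounded solution): distance 76.99 ≈ 76.99 km. ✓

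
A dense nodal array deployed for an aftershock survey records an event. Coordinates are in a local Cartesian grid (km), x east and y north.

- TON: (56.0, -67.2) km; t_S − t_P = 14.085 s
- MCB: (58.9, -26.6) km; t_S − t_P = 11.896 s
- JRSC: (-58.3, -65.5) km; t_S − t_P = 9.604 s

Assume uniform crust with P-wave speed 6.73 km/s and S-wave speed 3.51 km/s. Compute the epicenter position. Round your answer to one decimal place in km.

Distance from S−P lag: d = Δt · v_P v_S / (v_P − v_S) = Δt · (6.73·3.51)/(6.73−3.51) ≈ 7.3361·Δt.
So d_TON = 103.33, d_MCB = 87.27, d_JRSC = 70.46 km.
Circle about each station: (x − 56.0)² + (y + 67.2)² = 103.33²; (x − 58.9)² + (y + 26.6)² = 87.27²; (x + 58.3)² + (y + 65.5)² = 70.46².
Subtracting pairs of circle equations eliminates x²+y² and gives linear equations (the radical axes):
5.8 x + 81.2 y = -414.03
-228.6 x + 3.4 y = 5749.78
Solving the 2×2 system: x ≈ -25.2, y ≈ -3.3 km.

-25.2 km east, -3.3 km north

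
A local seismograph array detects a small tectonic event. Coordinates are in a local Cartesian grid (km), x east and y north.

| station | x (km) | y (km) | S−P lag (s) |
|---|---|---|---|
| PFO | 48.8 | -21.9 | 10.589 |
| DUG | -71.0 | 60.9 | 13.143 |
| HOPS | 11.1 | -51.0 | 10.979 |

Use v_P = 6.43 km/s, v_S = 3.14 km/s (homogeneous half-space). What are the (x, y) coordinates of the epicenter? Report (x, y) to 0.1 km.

Distance from S−P lag: d = Δt · v_P v_S / (v_P − v_S) = Δt · (6.43·3.14)/(6.43−3.14) ≈ 6.1368·Δt.
So d_PFO = 64.98, d_DUG = 80.66, d_HOPS = 67.38 km.
Circle about each station: (x − 48.8)² + (y + 21.9)² = 64.98²; (x + 71.0)² + (y − 60.9)² = 80.66²; (x − 11.1)² + (y + 51.0)² = 67.38².
Subtracting pairs of circle equations eliminates x²+y² and gives linear equations (the radical axes):
-239.6 x + 165.6 y = 3605.12
-75.4 x − 58.2 y = -454.50
Solving the 2×2 system: x ≈ -5.1, y ≈ 14.4 km.
Check against PFO (with the unrounded x, y): √((x − 48.8)²+(y + 21.9)²) = 64.98 ≈ 64.98 km. ✓

(-5.1, 14.4)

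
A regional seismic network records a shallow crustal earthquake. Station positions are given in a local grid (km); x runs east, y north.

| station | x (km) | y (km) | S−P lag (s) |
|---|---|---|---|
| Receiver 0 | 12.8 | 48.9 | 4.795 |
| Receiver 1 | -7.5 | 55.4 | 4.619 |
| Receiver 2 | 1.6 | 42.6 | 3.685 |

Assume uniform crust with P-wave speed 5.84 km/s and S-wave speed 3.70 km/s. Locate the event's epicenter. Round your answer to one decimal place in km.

-15.2 km east, 9.4 km north

Distance from S−P lag: d = Δt · v_P v_S / (v_P − v_S) = Δt · (5.84·3.70)/(5.84−3.70) ≈ 10.0972·Δt.
So d_Receiver 0 = 48.42, d_Receiver 1 = 46.64, d_Receiver 2 = 37.21 km.
Circle about each station: (x − 12.8)² + (y − 48.9)² = 48.42²; (x + 7.5)² + (y − 55.4)² = 46.64²; (x − 1.6)² + (y − 42.6)² = 37.21².
Subtracting pairs of circle equations eliminates x²+y² and gives linear equations (the radical axes):
-40.6 x + 13.0 y = 739.57
-22.4 x − 12.6 y = 222.18
Solving the 2×2 system: x ≈ -15.2, y ≈ 9.4 km.
Check against Receiver 0 (with the unrounded x, y): √((x − 12.8)²+(y − 48.9)²) = 48.42 ≈ 48.42 km. ✓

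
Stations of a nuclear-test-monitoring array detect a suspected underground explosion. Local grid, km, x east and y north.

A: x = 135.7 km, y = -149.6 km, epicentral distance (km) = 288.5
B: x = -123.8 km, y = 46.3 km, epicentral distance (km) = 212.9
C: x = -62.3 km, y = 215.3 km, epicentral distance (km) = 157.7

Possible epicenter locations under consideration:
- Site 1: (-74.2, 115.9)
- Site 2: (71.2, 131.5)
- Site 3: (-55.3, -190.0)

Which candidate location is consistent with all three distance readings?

For each candidate, compare |candidate − station| to the reported distance:
Site 1: residuals A 49.9, B 127.4, C 57.6 → max 127.4 km
Site 2: residuals A 0.1, B 0.1, C 0.1 → max 0.1 km
Site 3: residuals A 93.3, B 33.1, C 247.7 → max 247.7 km
Only Site 2 has all residuals ≈ 0.

Site 2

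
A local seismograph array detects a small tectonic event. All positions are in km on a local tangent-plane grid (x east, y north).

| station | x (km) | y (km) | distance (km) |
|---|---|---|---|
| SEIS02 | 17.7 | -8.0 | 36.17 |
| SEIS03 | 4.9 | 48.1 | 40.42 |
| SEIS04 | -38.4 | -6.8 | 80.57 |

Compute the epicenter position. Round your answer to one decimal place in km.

x ≈ 36.5 km, y ≈ 22.9 km

Circle about each station: (x − 17.7)² + (y + 8.0)² = 36.17²; (x − 4.9)² + (y − 48.1)² = 40.42²; (x + 38.4)² + (y + 6.8)² = 80.57².
Subtracting the SEIS02 equation from the SEIS03 and SEIS04 equations removes the quadratic terms:
-25.6 x + 112.2 y = 1634.82
-112.2 x + 2.4 y = -4039.75
Solving the 2×2 system: x ≈ 36.5, y ≈ 22.9 km.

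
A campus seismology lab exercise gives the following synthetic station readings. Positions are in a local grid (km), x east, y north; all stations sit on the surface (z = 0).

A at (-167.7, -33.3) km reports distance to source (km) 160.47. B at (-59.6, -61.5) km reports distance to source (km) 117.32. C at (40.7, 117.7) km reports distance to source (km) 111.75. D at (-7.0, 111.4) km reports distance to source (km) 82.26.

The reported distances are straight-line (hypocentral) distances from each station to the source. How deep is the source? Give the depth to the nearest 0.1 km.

Each station gives a sphere (x−x_i)² + (y−y_i)² + z² = d_i² (stations at z=0).
Subtracting the A sphere from B and C: z² cancels, leaving linear equations in x and y:
216.2 x − 56.4 y = -9911.13
416.8 x + 302.0 y = -459.84
Solving: x ≈ -33.999, y ≈ 45.400 km (keep extra digits for the depth step; rounded: -34.0, 45.4).
Then from the A sphere: z² = 160.47² − (x + 167.7)² − (y + 33.3)² with x = -33.999, y = 45.400, so z ≈ 41.000 ≈ 41.0 km.

41.0 km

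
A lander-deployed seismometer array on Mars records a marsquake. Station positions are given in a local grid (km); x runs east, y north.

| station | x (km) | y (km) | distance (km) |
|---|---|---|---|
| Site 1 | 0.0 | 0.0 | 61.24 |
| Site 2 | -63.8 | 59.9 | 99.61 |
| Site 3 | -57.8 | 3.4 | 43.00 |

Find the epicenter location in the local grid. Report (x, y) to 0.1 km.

Circle about each station: x² + y² = 61.24²; (x + 63.8)² + (y − 59.9)² = 99.61²; (x + 57.8)² + (y − 3.4)² = 43.00².
Subtracting pairs of circle equations eliminates x²+y² and gives linear equations (the radical axes):
-127.6 x + 119.8 y = 1486.64
-115.6 x + 6.8 y = 5253.74
Solving the 2×2 system: x ≈ -47.7, y ≈ -38.4 km.
Check against Site 1 (with the unrounded x, y): √(x²+y²) = 61.24 ≈ 61.24 km. ✓

(-47.7, -38.4)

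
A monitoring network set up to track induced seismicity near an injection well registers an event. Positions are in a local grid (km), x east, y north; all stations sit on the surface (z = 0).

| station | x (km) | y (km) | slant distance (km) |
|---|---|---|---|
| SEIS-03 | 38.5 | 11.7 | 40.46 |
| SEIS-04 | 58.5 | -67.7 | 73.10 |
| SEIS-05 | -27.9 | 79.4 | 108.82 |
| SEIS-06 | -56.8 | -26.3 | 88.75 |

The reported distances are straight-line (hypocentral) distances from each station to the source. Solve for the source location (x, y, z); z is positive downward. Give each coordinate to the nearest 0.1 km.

Each station gives a sphere (x−x_i)² + (y−y_i)² + z² = d_i² (stations at z=0).
Subtracting the SEIS-03 sphere from SEIS-04 and SEIS-05: z² cancels, leaving linear equations in x and y:
40.0 x − 158.8 y = 2679.80
-132.8 x + 135.4 y = -4741.15
Solving: x ≈ 24.887, y ≈ -10.606 km (keep extra digits for the depth step; rounded: 24.9, -10.6).
Then from the SEIS-03 sphere: z² = 40.46² − (x − 38.5)² − (y − 11.7)² with x = 24.887, y = -10.606, so z ≈ 30.889 ≈ 30.9 km.

(24.9, -10.6, 30.9)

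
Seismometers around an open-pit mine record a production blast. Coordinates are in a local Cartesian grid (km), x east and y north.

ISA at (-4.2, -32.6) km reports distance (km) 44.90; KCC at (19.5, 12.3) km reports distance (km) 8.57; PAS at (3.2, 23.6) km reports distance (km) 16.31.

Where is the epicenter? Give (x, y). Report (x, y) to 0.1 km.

Circle about each station: (x + 4.2)² + (y + 32.6)² = 44.90²; (x − 19.5)² + (y − 12.3)² = 8.57²; (x − 3.2)² + (y − 23.6)² = 16.31².
Subtracting the ISA equation from the KCC and PAS equations removes the quadratic terms:
47.4 x + 89.8 y = 1393.71
14.8 x + 112.4 y = 1236.79
Solving the 2×2 system: x ≈ 11.4, y ≈ 9.5 km.

11.4 km east, 9.5 km north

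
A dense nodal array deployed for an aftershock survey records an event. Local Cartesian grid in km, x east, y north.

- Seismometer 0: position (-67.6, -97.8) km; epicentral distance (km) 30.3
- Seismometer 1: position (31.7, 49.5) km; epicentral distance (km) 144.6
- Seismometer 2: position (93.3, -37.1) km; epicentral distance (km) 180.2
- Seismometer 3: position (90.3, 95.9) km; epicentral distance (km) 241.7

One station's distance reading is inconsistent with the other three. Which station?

Seismometer 1

Solve using three stations at a time. Using Seismometer 0, Seismometer 2, Seismometer 3 (subtract circle equations pairwise → linear system) gives (x, y) ≈ (-83.5, -72.1).
Distances from that point to each station vs reported:
  Seismometer 0: calculated 30.2 vs reported 30.3 → residual 0.1 km
  Seismometer 1: calculated 167.5 vs reported 144.6 → residual 22.9 km
  Seismometer 2: calculated 180.2 vs reported 180.2 → residual 0.0 km
  Seismometer 3: calculated 241.7 vs reported 241.7 → residual 0.0 km
Seismometer 0, Seismometer 2, Seismometer 3 are mutually consistent (residuals ≈ 0); Seismometer 1 is off by 22.9 km.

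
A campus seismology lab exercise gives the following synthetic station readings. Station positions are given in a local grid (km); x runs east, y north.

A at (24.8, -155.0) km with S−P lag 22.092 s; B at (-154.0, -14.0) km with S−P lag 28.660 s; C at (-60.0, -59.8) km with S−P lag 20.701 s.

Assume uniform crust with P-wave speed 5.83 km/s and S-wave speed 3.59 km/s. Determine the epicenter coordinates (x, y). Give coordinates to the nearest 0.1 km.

x ≈ 109.6 km, y ≈ 33.2 km

Distance from S−P lag: d = Δt · v_P v_S / (v_P − v_S) = Δt · (5.83·3.59)/(5.83−3.59) ≈ 9.3436·Δt.
So d_A = 206.42, d_B = 267.79, d_C = 193.42 km.
Circle about each station: (x − 24.8)² + (y + 155.0)² = 206.42²; (x + 154.0)² + (y + 14.0)² = 267.79²; (x + 60.0)² + (y + 59.8)² = 193.42².
Subtracting the A equation from the B and C equations removes the quadratic terms:
-357.6 x + 282.0 y = -29830.31
-169.6 x + 190.4 y = -12266.08
Solving the 2×2 system: x ≈ 109.6, y ≈ 33.2 km.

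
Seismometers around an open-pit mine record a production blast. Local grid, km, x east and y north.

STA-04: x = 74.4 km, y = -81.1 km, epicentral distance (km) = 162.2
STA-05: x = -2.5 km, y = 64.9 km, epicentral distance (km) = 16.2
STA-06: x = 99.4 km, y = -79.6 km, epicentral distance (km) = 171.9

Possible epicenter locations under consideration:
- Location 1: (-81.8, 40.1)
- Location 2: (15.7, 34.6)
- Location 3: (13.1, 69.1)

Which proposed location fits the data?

Location 3

For each candidate, compare |candidate − station| to the reported distance:
Location 1: residuals STA-04 35.5, STA-05 66.9, STA-06 45.3 → max 66.9 km
Location 2: residuals STA-04 32.5, STA-05 19.1, STA-06 30.3 → max 32.5 km
Location 3: residuals STA-04 0.0, STA-05 0.0, STA-06 0.0 → max 0.0 km
Only Location 3 has all residuals ≈ 0.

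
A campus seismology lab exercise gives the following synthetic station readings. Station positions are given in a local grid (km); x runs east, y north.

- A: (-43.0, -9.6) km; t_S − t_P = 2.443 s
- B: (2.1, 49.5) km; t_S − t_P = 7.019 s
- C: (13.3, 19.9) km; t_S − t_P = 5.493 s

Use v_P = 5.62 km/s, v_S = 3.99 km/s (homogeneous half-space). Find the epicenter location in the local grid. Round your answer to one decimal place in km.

(-31.3, -41.1)

Distance from S−P lag: d = Δt · v_P v_S / (v_P − v_S) = Δt · (5.62·3.99)/(5.62−3.99) ≈ 13.7569·Δt.
So d_A = 33.61, d_B = 96.56, d_C = 75.57 km.
Circle about each station: (x + 43.0)² + (y + 9.6)² = 33.61²; (x − 2.1)² + (y − 49.5)² = 96.56²; (x − 13.3)² + (y − 19.9)² = 75.57².
Subtracting pairs of circle equations eliminates x²+y² and gives linear equations (the radical axes):
90.2 x + 118.2 y = -7680.70
112.6 x + 59.0 y = -5949.45
Solving the 2×2 system: x ≈ -31.3, y ≈ -41.1 km.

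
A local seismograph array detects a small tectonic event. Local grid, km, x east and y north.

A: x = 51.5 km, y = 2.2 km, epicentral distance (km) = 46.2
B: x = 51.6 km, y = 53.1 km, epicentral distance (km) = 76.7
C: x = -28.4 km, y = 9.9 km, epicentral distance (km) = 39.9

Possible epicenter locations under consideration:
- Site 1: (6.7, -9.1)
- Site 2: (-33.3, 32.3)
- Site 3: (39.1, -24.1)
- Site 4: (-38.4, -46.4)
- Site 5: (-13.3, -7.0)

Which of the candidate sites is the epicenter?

For each candidate, compare |candidate − station| to the reported distance:
Site 1: residuals A 0.0, B 0.0, C 0.0 → max 0.0 km
Site 2: residuals A 43.8, B 10.7, C 17.0 → max 43.8 km
Site 3: residuals A 17.1, B 1.5, C 35.7 → max 35.7 km
Site 4: residuals A 56.0, B 57.5, C 17.3 → max 57.5 km
Site 5: residuals A 19.2, B 11.8, C 17.2 → max 19.2 km
Only Site 1 has all residuals ≈ 0.

Site 1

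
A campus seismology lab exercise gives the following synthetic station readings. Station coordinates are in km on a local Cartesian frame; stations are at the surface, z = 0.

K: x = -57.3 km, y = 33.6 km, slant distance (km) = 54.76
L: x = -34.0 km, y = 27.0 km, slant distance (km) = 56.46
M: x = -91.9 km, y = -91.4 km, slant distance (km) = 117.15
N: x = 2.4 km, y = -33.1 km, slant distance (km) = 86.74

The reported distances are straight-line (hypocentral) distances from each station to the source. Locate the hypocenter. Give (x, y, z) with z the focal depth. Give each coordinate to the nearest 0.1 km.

(-55.8, 8.8, 48.8)

Each station gives a sphere (x−x_i)² + (y−y_i)² + z² = d_i² (stations at z=0).
Subtracting the K sphere from L and M: z² cancels, leaving linear equations in x and y:
46.6 x − 13.2 y = -2716.32
-69.2 x − 250.0 y = 1661.86
Solving: x ≈ -55.798, y ≈ 8.798 km (keep extra digits for the depth step; rounded: -55.8, 8.8).
Then from the K sphere: z² = 54.76² − (x + 57.3)² − (y − 33.6)² with x = -55.798, y = 8.798, so z ≈ 48.798 ≈ 48.8 km.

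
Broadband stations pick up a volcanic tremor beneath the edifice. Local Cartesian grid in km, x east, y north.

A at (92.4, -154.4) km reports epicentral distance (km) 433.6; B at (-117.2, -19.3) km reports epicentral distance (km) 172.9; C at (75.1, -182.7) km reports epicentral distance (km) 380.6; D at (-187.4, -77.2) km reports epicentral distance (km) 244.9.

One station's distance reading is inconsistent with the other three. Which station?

Solve using three stations at a time. Using B, C, D (subtract circle equations pairwise → linear system) gives (x, y) ≈ (-104.1, 153.1).
Distances from that point to each station vs reported:
  A: calculated 364.9 vs reported 433.6 → residual 68.7 km
  B: calculated 172.9 vs reported 172.9 → residual 0.0 km
  C: calculated 380.6 vs reported 380.6 → residual 0.0 km
  D: calculated 244.9 vs reported 244.9 → residual 0.0 km
B, C, D are mutually consistent (residuals ≈ 0); A is off by 68.7 km.

A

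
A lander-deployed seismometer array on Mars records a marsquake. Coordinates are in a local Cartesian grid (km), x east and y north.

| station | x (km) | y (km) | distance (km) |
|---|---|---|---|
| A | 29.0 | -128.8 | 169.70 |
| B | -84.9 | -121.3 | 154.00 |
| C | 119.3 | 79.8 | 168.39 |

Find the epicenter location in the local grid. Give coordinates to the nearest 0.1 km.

Circle about each station: (x − 29.0)² + (y + 128.8)² = 169.70²; (x + 84.9)² + (y + 121.3)² = 154.00²; (x − 119.3)² + (y − 79.8)² = 168.39².
Subtracting pairs of circle equations eliminates x²+y² and gives linear equations (the radical axes):
-227.8 x + 15.0 y = 9573.35
180.6 x + 417.2 y = 3612.99
Solving the 2×2 system: x ≈ -40.3, y ≈ 26.1 km.

(-40.3, 26.1)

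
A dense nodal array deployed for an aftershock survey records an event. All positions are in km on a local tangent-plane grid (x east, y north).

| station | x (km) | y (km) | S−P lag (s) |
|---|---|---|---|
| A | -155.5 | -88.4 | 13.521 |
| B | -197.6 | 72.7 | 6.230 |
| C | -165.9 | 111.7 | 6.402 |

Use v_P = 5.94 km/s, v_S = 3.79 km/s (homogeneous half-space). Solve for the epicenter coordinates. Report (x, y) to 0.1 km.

Distance from S−P lag: d = Δt · v_P v_S / (v_P − v_S) = Δt · (5.94·3.79)/(5.94−3.79) ≈ 10.4710·Δt.
So d_A = 141.58, d_B = 65.23, d_C = 67.04 km.
Circle about each station: (x + 155.5)² + (y + 88.4)² = 141.58²; (x + 197.6)² + (y − 72.7)² = 65.23²; (x + 165.9)² + (y − 111.7)² = 67.04².
Subtracting pairs of circle equations eliminates x²+y² and gives linear equations (the radical axes):
-84.2 x + 322.2 y = 28126.18
-20.8 x + 400.2 y = 23555.42
Solving the 2×2 system: x ≈ -135.8, y ≈ 51.8 km.

x ≈ -135.8 km, y ≈ 51.8 km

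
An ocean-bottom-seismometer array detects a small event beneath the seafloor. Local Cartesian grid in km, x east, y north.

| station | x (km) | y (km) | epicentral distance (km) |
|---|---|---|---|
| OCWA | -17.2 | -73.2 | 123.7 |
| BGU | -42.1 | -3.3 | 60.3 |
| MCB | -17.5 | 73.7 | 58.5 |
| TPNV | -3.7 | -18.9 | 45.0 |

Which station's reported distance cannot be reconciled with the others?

Solve using three stations at a time. Using BGU, MCB, TPNV (subtract circle equations pairwise → linear system) gives (x, y) ≈ (12.0, 23.2).
Distances from that point to each station vs reported:
  OCWA: calculated 100.8 vs reported 123.7 → residual 22.9 km
  BGU: calculated 60.3 vs reported 60.3 → residual 0.0 km
  MCB: calculated 58.5 vs reported 58.5 → residual 0.0 km
  TPNV: calculated 45.0 vs reported 45.0 → residual 0.0 km
BGU, MCB, TPNV are mutually consistent (residuals ≈ 0); OCWA is off by 22.9 km.

OCWA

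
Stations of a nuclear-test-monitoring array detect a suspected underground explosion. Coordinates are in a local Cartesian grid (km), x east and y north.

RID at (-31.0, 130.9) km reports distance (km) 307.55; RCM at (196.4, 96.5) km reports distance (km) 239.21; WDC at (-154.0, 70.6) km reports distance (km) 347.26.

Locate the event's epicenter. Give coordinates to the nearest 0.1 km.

Circle about each station: (x + 31.0)² + (y − 130.9)² = 307.55²; (x − 196.4)² + (y − 96.5)² = 239.21²; (x + 154.0)² + (y − 70.6)² = 347.26².
Subtracting the RID equation from the RCM and WDC equations removes the quadratic terms:
454.8 x − 68.8 y = 67154.98
-246.0 x − 120.6 y = -15397.96
Solving the 2×2 system: x ≈ 127.6, y ≈ -132.6 km.

(127.6, -132.6)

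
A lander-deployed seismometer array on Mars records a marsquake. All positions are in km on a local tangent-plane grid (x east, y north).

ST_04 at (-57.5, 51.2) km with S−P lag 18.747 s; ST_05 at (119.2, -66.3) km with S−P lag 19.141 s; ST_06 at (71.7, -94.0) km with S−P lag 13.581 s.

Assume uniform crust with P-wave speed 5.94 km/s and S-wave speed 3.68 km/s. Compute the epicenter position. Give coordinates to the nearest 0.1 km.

Distance from S−P lag: d = Δt · v_P v_S / (v_P − v_S) = Δt · (5.94·3.68)/(5.94−3.68) ≈ 9.6722·Δt.
So d_ST_04 = 181.32, d_ST_05 = 185.14, d_ST_06 = 131.36 km.
Circle about each station: (x + 57.5)² + (y − 51.2)² = 181.32²; (x − 119.2)² + (y + 66.3)² = 185.14²; (x − 71.7)² + (y + 94.0)² = 131.36².
Subtracting the ST_04 equation from the ST_05 and ST_06 equations removes the quadratic terms:
353.4 x − 235.0 y = 11276.76
258.4 x − 290.4 y = 23670.69
Solving the 2×2 system: x ≈ -54.6, y ≈ -130.1 km.
Check against ST_04 (with the unrounded x, y): √((x + 57.5)²+(y − 51.2)²) = 181.32 ≈ 181.32 km. ✓

-54.6 km east, -130.1 km north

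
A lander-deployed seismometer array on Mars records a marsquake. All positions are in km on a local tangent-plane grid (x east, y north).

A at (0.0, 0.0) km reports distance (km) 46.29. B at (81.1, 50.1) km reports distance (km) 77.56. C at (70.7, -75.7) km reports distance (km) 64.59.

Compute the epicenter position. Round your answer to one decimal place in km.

(42.9, -17.4)

Circle about each station: x² + y² = 46.29²; (x − 81.1)² + (y − 50.1)² = 77.56²; (x − 70.7)² + (y + 75.7)² = 64.59².
Subtracting pairs of circle equations eliminates x²+y² and gives linear equations (the radical axes):
162.2 x + 100.2 y = 5214.43
141.4 x − 151.4 y = 8699.88
Solving the 2×2 system: x ≈ 42.9, y ≈ -17.4 km.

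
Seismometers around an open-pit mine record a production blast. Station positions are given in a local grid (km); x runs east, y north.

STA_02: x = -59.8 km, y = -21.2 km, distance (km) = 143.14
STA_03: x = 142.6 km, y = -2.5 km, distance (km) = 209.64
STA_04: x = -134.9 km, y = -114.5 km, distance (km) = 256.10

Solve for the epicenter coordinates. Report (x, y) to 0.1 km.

x ≈ -28.6 km, y ≈ 118.5 km

Circle about each station: (x + 59.8)² + (y + 21.2)² = 143.14²; (x − 142.6)² + (y + 2.5)² = 209.64²; (x + 134.9)² + (y + 114.5)² = 256.10².
Subtracting the STA_02 equation from the STA_03 and STA_04 equations removes the quadratic terms:
404.8 x + 37.4 y = -7144.34
-150.2 x − 186.6 y = -17815.37
Solving the 2×2 system: x ≈ -28.6, y ≈ 118.5 km.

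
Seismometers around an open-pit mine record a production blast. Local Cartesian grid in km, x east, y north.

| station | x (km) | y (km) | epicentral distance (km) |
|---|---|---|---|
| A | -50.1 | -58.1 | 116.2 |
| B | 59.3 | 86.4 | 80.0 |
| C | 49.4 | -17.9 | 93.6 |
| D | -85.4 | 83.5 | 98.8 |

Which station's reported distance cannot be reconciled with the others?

D

Solve using three stations at a time. Using A, B, C (subtract circle equations pairwise → linear system) gives (x, y) ≈ (-12.9, 51.9).
Distances from that point to each station vs reported:
  A: calculated 116.2 vs reported 116.2 → residual 0.0 km
  B: calculated 80.0 vs reported 80.0 → residual 0.0 km
  C: calculated 93.6 vs reported 93.6 → residual 0.0 km
  D: calculated 79.1 vs reported 98.8 → residual 19.7 km
A, B, C are mutually consistent (residuals ≈ 0); D is off by 19.7 km.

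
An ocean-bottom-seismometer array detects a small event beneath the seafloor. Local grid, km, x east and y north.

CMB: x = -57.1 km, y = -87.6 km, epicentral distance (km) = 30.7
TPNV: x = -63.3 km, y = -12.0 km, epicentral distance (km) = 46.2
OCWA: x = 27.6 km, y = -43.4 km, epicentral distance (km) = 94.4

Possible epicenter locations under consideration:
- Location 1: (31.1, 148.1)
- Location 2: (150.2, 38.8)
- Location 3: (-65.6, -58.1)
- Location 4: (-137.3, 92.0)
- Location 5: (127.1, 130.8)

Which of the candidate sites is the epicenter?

For each candidate, compare |candidate − station| to the reported distance:
Location 1: residuals CMB 221.0, TPNV 139.7, OCWA 97.1 → max 221.0 km
Location 2: residuals CMB 212.1, TPNV 173.3, OCWA 53.2 → max 212.1 km
Location 3: residuals CMB 0.0, TPNV 0.0, OCWA 0.0 → max 0.0 km
Location 4: residuals CMB 166.0, TPNV 81.4, OCWA 119.0 → max 166.0 km
Location 5: residuals CMB 255.0, TPNV 191.8, OCWA 106.2 → max 255.0 km
Only Location 3 has all residuals ≈ 0.

Location 3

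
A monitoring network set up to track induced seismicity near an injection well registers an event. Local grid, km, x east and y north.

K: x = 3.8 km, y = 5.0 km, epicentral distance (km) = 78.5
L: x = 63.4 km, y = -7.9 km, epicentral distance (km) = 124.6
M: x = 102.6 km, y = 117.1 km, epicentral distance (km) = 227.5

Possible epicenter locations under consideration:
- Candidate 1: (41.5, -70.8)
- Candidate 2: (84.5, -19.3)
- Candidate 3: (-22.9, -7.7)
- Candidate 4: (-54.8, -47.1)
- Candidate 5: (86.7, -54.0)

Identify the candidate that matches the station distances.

Candidate 4

For each candidate, compare |candidate − station| to the reported distance:
Candidate 1: residuals K 6.2, L 58.0, M 29.9 → max 58.0 km
Candidate 2: residuals K 5.8, L 100.6, M 89.9 → max 100.6 km
Candidate 3: residuals K 48.9, L 38.3, M 50.5 → max 50.5 km
Candidate 4: residuals K 0.1, L 0.1, M 0.0 → max 0.1 km
Candidate 5: residuals K 23.3, L 72.9, M 55.7 → max 72.9 km
Only Candidate 4 has all residuals ≈ 0.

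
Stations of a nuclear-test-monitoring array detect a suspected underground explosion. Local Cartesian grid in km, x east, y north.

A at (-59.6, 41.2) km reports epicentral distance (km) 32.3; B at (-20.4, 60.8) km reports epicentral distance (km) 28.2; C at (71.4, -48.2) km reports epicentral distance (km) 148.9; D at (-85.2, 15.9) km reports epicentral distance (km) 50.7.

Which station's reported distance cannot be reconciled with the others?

A

Solve using three stations at a time. Using B, C, D (subtract circle equations pairwise → linear system) gives (x, y) ≈ (-44.2, 45.7).
Distances from that point to each station vs reported:
  A: calculated 16.1 vs reported 32.3 → residual 16.2 km
  B: calculated 28.2 vs reported 28.2 → residual 0.0 km
  C: calculated 148.9 vs reported 148.9 → residual 0.0 km
  D: calculated 50.7 vs reported 50.7 → residual 0.0 km
B, C, D are mutually consistent (residuals ≈ 0); A is off by 16.2 km.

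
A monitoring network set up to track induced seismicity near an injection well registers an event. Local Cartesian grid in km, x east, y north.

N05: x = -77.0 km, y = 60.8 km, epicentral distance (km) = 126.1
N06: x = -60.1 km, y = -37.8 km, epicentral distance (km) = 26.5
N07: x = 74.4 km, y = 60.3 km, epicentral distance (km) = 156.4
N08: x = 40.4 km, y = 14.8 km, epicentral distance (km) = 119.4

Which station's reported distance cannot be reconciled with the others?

N07

Solve using three stations at a time. Using N05, N06, N08 (subtract circle equations pairwise → linear system) gives (x, y) ≈ (-50.6, -62.5).
Distances from that point to each station vs reported:
  N05: calculated 126.1 vs reported 126.1 → residual 0.0 km
  N06: calculated 26.5 vs reported 26.5 → residual 0.0 km
  N07: calculated 175.2 vs reported 156.4 → residual 18.8 km
  N08: calculated 119.4 vs reported 119.4 → residual 0.0 km
N05, N06, N08 are mutually consistent (residuals ≈ 0); N07 is off by 18.8 km.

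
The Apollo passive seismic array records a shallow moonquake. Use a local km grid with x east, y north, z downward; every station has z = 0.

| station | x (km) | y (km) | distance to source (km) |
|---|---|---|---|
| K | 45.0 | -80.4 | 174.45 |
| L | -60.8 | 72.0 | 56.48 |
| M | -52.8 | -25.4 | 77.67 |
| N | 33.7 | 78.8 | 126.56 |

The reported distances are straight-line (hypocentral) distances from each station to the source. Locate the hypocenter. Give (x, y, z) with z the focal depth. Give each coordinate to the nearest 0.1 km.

(-78.6, 36.1, 39.8)

Each station gives a sphere (x−x_i)² + (y−y_i)² + z² = d_i² (stations at z=0).
Subtracting the K sphere from L and M: z² cancels, leaving linear equations in x and y:
-211.6 x + 304.8 y = 27634.29
-195.6 x + 110.0 y = 19344.01
Solving: x ≈ -78.593, y ≈ 36.103 km (keep extra digits for the depth step; rounded: -78.6, 36.1).
Then from the K sphere: z² = 174.45² − (x − 45.0)² − (y + 80.4)² with x = -78.593, y = 36.103, so z ≈ 39.807 ≈ 39.8 km.
Check against N (with the unrounded solution): distance 126.56 ≈ 126.56 km. ✓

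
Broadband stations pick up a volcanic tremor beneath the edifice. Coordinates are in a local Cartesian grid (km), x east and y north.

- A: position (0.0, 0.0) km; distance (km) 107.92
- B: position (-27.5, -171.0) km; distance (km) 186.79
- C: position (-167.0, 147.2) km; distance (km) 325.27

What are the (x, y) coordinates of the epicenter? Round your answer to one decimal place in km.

Circle about each station: x² + y² = 107.92²; (x + 27.5)² + (y + 171.0)² = 186.79²; (x + 167.0)² + (y − 147.2)² = 325.27².
Subtracting the A equation from the B and C equations removes the quadratic terms:
-55.0 x − 342.0 y = 6753.47
-334.0 x + 294.4 y = -44597.01
Solving the 2×2 system: x ≈ 101.7, y ≈ -36.1 km.

101.7 km east, -36.1 km north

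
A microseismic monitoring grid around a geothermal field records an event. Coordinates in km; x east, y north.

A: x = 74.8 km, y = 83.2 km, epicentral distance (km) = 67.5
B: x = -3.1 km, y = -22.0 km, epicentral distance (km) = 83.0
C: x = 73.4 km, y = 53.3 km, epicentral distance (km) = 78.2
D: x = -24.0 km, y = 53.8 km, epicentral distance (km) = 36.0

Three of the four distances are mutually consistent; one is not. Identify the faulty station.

Solve using three stations at a time. Using A, B, D (subtract circle equations pairwise → linear system) gives (x, y) ≈ (11.5, 59.7).
Distances from that point to each station vs reported:
  A: calculated 67.5 vs reported 67.5 → residual 0.0 km
  B: calculated 83.0 vs reported 83.0 → residual 0.0 km
  C: calculated 62.2 vs reported 78.2 → residual 16.0 km
  D: calculated 36.0 vs reported 36.0 → residual 0.0 km
A, B, D are mutually consistent (residuals ≈ 0); C is off by 16.0 km.

C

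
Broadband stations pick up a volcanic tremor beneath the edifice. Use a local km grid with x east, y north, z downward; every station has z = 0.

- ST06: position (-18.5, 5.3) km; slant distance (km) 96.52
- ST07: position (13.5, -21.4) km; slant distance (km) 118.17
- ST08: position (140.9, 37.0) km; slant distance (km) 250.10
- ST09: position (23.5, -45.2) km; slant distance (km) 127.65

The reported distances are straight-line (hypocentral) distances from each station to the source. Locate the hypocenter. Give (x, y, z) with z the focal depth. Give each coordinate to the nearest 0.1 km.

Each station gives a sphere (x−x_i)² + (y−y_i)² + z² = d_i² (stations at z=0).
Subtracting the ST06 sphere from ST07 and ST08: z² cancels, leaving linear equations in x and y:
64.0 x − 53.4 y = -4378.17
318.8 x + 63.4 y = -32382.43
Solving: x ≈ -95.192, y ≈ -32.100 km (keep extra digits for the depth step; rounded: -95.2, -32.1).
Then from the ST06 sphere: z² = 96.52² − (x + 18.5)² − (y − 5.3)² with x = -95.192, y = -32.100, so z ≈ 45.119 ≈ 45.1 km.

x ≈ -95.2 km, y ≈ -32.1 km, depth ≈ 45.1 km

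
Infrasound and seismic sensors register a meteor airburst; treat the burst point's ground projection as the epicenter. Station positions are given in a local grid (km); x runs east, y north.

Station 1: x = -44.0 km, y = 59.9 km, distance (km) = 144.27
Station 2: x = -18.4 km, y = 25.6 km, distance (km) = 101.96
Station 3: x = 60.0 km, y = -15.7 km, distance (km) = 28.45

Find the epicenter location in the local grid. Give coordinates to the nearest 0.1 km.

Circle about each station: (x + 44.0)² + (y − 59.9)² = 144.27²; (x + 18.4)² + (y − 25.6)² = 101.96²; (x − 60.0)² + (y + 15.7)² = 28.45².
Subtracting pairs of circle equations eliminates x²+y² and gives linear equations (the radical axes):
51.2 x − 68.6 y = 5887.90
208.0 x − 151.2 y = 18326.91
Solving the 2×2 system: x ≈ 56.2, y ≈ -43.9 km.
Check against Station 1 (with the unrounded x, y): √((x + 44.0)²+(y − 59.9)²) = 144.26 ≈ 144.27 km. ✓

(56.2, -43.9)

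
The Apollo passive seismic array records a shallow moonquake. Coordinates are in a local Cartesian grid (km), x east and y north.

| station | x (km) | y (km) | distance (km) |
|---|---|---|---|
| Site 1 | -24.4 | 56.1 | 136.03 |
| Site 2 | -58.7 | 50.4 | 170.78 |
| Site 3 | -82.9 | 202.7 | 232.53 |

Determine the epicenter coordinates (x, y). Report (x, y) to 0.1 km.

(110.5, 73.6)

Circle about each station: (x + 24.4)² + (y − 56.1)² = 136.03²; (x + 58.7)² + (y − 50.4)² = 170.78²; (x + 82.9)² + (y − 202.7)² = 232.53².
Subtracting the Site 1 equation from the Site 2 and Site 3 equations removes the quadratic terms:
-68.6 x − 11.4 y = -8418.37
-117.0 x + 293.2 y = 8651.09
Solving the 2×2 system: x ≈ 110.5, y ≈ 73.6 km.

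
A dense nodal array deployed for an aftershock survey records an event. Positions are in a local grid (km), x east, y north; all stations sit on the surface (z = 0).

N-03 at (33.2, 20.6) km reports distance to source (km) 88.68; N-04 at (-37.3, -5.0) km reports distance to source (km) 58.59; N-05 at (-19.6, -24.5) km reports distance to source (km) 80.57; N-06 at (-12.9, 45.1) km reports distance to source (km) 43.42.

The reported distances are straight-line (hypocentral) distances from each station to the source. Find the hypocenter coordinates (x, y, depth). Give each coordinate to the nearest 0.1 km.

Each station gives a sphere (x−x_i)² + (y−y_i)² + z² = d_i² (stations at z=0).
Subtracting the N-03 sphere from N-04 and N-05: z² cancels, leaving linear equations in x and y:
-141.0 x − 51.2 y = 4321.04
-105.6 x − 90.2 y = 830.43
Solving: x ≈ -47.492, y ≈ 46.394 km (keep extra digits for the depth step; rounded: -47.5, 46.4).
Then from the N-03 sphere: z² = 88.68² − (x − 33.2)² − (y − 20.6)² with x = -47.492, y = 46.394, so z ≈ 26.222 ≈ 26.2 km.
Check against N-06 (with the unrounded solution): distance 43.43 ≈ 43.42 km. ✓

x ≈ -47.5 km, y ≈ 46.4 km, depth ≈ 26.2 km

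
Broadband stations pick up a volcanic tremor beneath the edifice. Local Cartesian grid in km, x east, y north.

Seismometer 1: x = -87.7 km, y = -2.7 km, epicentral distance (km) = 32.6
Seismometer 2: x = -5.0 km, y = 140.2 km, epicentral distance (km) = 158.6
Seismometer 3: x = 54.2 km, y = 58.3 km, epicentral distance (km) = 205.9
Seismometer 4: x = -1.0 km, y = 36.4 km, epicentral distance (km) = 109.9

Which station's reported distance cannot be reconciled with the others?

Seismometer 3

Solve using three stations at a time. Using Seismometer 1, Seismometer 2, Seismometer 4 (subtract circle equations pairwise → linear system) gives (x, y) ≈ (-109.8, 21.2).
Distances from that point to each station vs reported:
  Seismometer 1: calculated 32.6 vs reported 32.6 → residual 0.0 km
  Seismometer 2: calculated 158.6 vs reported 158.6 → residual 0.0 km
  Seismometer 3: calculated 168.2 vs reported 205.9 → residual 37.7 km
  Seismometer 4: calculated 109.9 vs reported 109.9 → residual 0.0 km
Seismometer 1, Seismometer 2, Seismometer 4 are mutually consistent (residuals ≈ 0); Seismometer 3 is off by 37.7 km.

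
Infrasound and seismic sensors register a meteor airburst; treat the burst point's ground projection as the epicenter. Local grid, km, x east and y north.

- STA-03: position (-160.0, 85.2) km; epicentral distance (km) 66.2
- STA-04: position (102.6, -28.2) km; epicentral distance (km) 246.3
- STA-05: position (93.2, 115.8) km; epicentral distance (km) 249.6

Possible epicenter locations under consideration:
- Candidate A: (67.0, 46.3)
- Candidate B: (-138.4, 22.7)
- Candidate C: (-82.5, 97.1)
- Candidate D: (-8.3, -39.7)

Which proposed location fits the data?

For each candidate, compare |candidate − station| to the reported distance:
Candidate A: residuals STA-03 164.1, STA-04 163.7, STA-05 175.3 → max 175.3 km
Candidate B: residuals STA-03 0.1, STA-04 0.0, STA-05 0.0 → max 0.1 km
Candidate C: residuals STA-03 12.2, STA-04 22.8, STA-05 72.9 → max 72.9 km
Candidate D: residuals STA-03 130.3, STA-04 134.8, STA-05 63.9 → max 134.8 km
Only Candidate B has all residuals ≈ 0.

Candidate B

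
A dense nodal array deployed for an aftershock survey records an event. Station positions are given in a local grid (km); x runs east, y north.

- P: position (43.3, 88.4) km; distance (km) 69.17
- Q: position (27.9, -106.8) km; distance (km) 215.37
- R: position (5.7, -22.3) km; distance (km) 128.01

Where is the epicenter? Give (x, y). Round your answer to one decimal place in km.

Circle about each station: (x − 43.3)² + (y − 88.4)² = 69.17²; (x − 27.9)² + (y + 106.8)² = 215.37²; (x − 5.7)² + (y + 22.3)² = 128.01².
Subtracting pairs of circle equations eliminates x²+y² and gives linear equations (the radical axes):
-30.8 x − 390.4 y = -39104.55
-75.2 x − 221.4 y = -20761.74
Solving the 2×2 system: x ≈ -24.5, y ≈ 102.1 km.

x ≈ -24.5 km, y ≈ 102.1 km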